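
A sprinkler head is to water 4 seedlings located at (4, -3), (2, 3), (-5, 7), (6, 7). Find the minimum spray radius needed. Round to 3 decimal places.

6.860

By Welzl's lemma the MEC is supported by two points (diametrically opposite) or three points (on a circumcircle).
The minimum enclosing circle is determined by three boundary points: (4, -3), (-5, 7), (6, 7).
Their circumcentre is (0.5, 2.9) with r² = 47.06.
The farthest remaining point (2, 3) is at distance² 2.26 ≤ 47.06.
r = √(47.06) ≈ 6.860.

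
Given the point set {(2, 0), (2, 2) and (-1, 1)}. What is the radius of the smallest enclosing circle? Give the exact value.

5/3

Call the three points A, B, C in the order given.
Side lengths²: AB² = 4, AC² = 10, BC² = 10.
Since BC² = 10 < 10 + 4 = 14, the triangle is acute, so the smallest enclosing circle is the circumcircle.
Circumcentre = (2/3, 1), r² = 25/9.
r = √(25/9) = 5/3.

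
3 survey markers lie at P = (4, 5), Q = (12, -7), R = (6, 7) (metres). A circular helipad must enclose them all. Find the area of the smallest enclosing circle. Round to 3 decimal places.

Side lengths²: PQ² = 208, PR² = 8, QR² = 232.
Since QR² = 232 ≥ 208 + 8 = 216, the angle opposite QR is not acute, so the smallest enclosing circle has QR as diameter.
Centre = midpoint of QR = (9, 0), r² = 232/4 = 58.
Area = π·r² = π·58 ≈ 182.212.

182.212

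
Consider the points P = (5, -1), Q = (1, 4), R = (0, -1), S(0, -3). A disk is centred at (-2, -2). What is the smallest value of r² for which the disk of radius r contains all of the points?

The required radius is the distance from (-2, -2) to the farthest point.
Squared distances: 50, 45, 5, 5.
Maximum is 50, attained at P.

50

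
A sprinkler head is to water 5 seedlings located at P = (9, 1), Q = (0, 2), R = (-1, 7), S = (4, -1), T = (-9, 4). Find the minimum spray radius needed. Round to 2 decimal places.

By Welzl's lemma the MEC is supported by two points (diametrically opposite) or three points (on a circumcircle).
The farthest pair is P–T with squared distance 333. The circle on this segment as diameter has centre (0, 2.5) and r² = 333/4 = 83.25.
Check Q: distance² to centre = 0.25 ≤ 83.25, so it lies inside.
All remaining points lie in this disk, and no smaller disk contains both endpoints, so this is the minimum enclosing circle.
r = √(83.25) ≈ 9.12.

9.12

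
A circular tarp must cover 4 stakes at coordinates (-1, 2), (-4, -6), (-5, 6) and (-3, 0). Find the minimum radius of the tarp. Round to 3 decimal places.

6.021

The minimum enclosing circle of a finite set is fixed by two of the points (as a diameter) or three (as a circumcircle).
The farthest pair is (-4, -6)–(-5, 6) with squared distance 145. The circle on this segment as diameter has centre (-4.5, 0) and r² = 145/4 = 36.25.
Check (-1, 2): distance² to centre = 16.25 ≤ 36.25, so it lies inside.
All remaining points lie in this disk, and no smaller disk contains both endpoints, so this is the minimum enclosing circle.
r = √(36.25) ≈ 6.021.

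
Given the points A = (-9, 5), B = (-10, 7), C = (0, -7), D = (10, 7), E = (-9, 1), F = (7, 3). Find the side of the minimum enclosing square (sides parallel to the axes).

20

The bounding box has width 20 and height 14.
An axis-aligned square enclosing the set must have side ≥ max(width, height).
So the minimum side is max(20, 14) = 20.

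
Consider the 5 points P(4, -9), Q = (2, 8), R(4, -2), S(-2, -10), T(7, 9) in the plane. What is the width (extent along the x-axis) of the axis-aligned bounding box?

max x = 7, min x = -2, so width = 9.

9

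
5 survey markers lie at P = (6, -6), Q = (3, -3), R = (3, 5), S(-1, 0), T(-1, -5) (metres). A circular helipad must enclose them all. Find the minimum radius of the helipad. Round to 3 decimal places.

5.867

The minimum enclosing circle is determined by three boundary points: P, R, T.
Their circumcentre is (117/37, -32/37) with r² = 47125/1369.
The farthest remaining point S is at distance² 24740/1369 ≤ 47125/1369.
r = √(47125/1369) ≈ 5.867.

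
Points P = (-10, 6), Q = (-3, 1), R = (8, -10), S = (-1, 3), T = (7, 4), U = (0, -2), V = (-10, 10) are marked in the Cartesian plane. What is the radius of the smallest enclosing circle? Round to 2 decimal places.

13.45

By Welzl's lemma the MEC is supported by two points (diametrically opposite) or three points (on a circumcircle).
The farthest pair is R–V with squared distance 724. The circle on this segment as diameter has centre (-1, 0) and r² = 724/4 = 181.
Check P: distance² to centre = 117 ≤ 181, so it lies inside.
All remaining points lie in this disk, and no smaller disk contains both endpoints, so this is the minimum enclosing circle.
r = √181 ≈ 13.45.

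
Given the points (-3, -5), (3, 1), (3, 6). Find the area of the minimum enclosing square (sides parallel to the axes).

121

The bounding box has width 6 and height 11.
An axis-aligned square enclosing the set must have side ≥ max(width, height).
So the minimum side is max(6, 11) = 11.
Area = 11² = 121.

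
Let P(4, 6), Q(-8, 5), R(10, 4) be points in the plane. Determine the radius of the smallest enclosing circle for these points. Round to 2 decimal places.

9.01

Side lengths²: PQ² = 145, PR² = 40, QR² = 325.
Since QR² = 325 ≥ 145 + 40 = 185, the angle opposite QR is not acute, so the smallest enclosing circle has QR as diameter.
Centre = midpoint of QR = (1, 4.5), r² = 325/4 = 81.25.
r = √(81.25) ≈ 9.01.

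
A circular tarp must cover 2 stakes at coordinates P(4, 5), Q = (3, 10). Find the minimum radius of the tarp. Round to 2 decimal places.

2.55

The smallest circle enclosing two points has them as diameter endpoints.
Centre = midpoint = (3.5, 7.5); r² = |PQ|²/4 = 26/4 = 6.5.
r = √(6.5) ≈ 2.55.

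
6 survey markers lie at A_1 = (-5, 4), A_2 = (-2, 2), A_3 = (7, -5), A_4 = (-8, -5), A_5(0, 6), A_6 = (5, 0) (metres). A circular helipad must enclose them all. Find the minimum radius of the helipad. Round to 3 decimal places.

8.061

The minimum enclosing circle is determined by three boundary points: A_3, A_4, A_5.
Their circumcentre is (-0.5, -45/22) with r² = 15725/242.
The farthest remaining point A_1 is at distance² 13745/242 ≤ 15725/242.
r = √(15725/242) ≈ 8.061.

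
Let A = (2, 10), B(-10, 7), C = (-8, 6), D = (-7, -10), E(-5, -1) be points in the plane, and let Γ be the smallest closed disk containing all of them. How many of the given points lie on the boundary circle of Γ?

2

By Welzl's lemma the MEC is supported by two points (diametrically opposite) or three points (on a circumcircle).
The farthest pair is A–D with squared distance 481. The circle on this segment as diameter has centre (-2.5, 0) and r² = 481/4 = 120.25.
Check B: distance² to centre = 105.25 ≤ 120.25, so it lies inside.
All remaining points lie in this disk, and no smaller disk contains both endpoints, so this is the minimum enclosing circle.
The points at distance exactly r from the centre are A, D — 2 points.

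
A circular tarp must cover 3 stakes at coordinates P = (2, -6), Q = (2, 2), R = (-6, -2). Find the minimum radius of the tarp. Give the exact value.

Side lengths²: PQ² = 64, PR² = 80, QR² = 80.
Since QR² = 80 < 80 + 64 = 144, the triangle is acute, so the smallest enclosing circle is the circumcircle.
Circumcentre = (-1, -2), r² = 25.
r = √25 = 5.

5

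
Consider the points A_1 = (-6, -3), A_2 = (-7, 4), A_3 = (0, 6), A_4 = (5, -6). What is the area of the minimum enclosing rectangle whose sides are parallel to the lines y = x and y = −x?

In coordinates u = x + y, v = x − y the rectangle is axis-aligned; the map (x,y)→(u,v) scales areas by 2.
u-values: -9, -3, 6, -1; range = 6 − (-9) = 15.
v-values: -3, -11, -6, 11; range = 11 − (-11) = 22.
Area = (15 × 22) / 2 = 165.

165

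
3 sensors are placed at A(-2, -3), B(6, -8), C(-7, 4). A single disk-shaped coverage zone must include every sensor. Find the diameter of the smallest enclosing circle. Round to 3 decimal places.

17.692

Side lengths²: AB² = 89, AC² = 74, BC² = 313.
Since BC² = 313 ≥ 89 + 74 = 163, the angle opposite BC is not acute, so the smallest enclosing circle has BC as diameter.
Centre = midpoint of BC = (-0.5, -2), r² = 313/4 = 78.25.
Diameter = 2r = 2√(78.25) ≈ 17.692.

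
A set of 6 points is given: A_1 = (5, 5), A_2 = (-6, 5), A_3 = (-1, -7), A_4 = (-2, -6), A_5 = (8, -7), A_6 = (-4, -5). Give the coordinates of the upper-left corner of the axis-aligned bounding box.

(-6, 5)

x-range [-6, 8], y-range [-7, 5].
The upper-left corner is (-6, 5).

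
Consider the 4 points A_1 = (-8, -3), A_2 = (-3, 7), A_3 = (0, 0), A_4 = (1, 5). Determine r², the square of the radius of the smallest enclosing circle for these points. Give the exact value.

By Welzl's lemma the MEC is supported by two points (diametrically opposite) or three points (on a circumcircle).
The farthest pair is A_1–A_4 with squared distance 145. The circle on this segment as diameter has centre (-3.5, 1) and r² = 145/4 = 36.25.
Check A_2: distance² to centre = 36.25 ≤ 36.25, so it lies inside.
All remaining points lie in this disk, and no smaller disk contains both endpoints, so this is the minimum enclosing circle.

36.25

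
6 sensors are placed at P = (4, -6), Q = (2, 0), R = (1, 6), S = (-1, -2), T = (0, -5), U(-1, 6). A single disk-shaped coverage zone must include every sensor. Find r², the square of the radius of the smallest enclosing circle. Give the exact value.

42.25

A smallest enclosing disk is always determined by at most three of the input points on its boundary.
The farthest pair is P–U with squared distance 169. The circle on this segment as diameter has centre (1.5, 0) and r² = 169/4 = 42.25.
Check Q: distance² to centre = 0.25 ≤ 42.25, so it lies inside.
All remaining points lie in this disk, and no smaller disk contains both endpoints, so this is the minimum enclosing circle.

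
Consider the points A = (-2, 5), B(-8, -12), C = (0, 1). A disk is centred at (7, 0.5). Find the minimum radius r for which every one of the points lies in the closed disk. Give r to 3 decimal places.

The required radius is the distance from (7, 0.5) to the farthest point.
Squared distances: 101.25, 381.25, 49.25.
Maximum is 381.25, attained at B.
r = √(381.25) ≈ 19.526.

19.526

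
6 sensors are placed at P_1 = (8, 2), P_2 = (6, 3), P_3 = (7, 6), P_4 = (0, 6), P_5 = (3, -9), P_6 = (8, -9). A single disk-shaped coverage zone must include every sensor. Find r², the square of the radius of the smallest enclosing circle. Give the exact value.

72.25

The farthest pair is P_4–P_6 with squared distance 289. The circle on this segment as diameter has centre (4, -1.5) and r² = 289/4 = 72.25.
Check P_1: distance² to centre = 28.25 ≤ 72.25, so it lies inside.
All remaining points lie in this disk, and no smaller disk contains both endpoints, so this is the minimum enclosing circle.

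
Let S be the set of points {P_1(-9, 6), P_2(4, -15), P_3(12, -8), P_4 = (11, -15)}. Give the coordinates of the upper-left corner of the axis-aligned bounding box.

(-9, 6)

x-range [-9, 12], y-range [-15, 6].
The upper-left corner is (-9, 6).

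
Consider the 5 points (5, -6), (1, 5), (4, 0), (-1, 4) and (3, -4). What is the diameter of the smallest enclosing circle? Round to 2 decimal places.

By Welzl's lemma the MEC is supported by two points (diametrically opposite) or three points (on a circumcircle).
The minimum enclosing circle is determined by three boundary points: (5, -6), (1, 5), (-1, 4).
Their circumcentre is (67/26, -17/26) with r² = 11645/338.
The farthest remaining point (3, -4) is at distance² 3845/338 ≤ 11645/338.
Diameter = 2r = 2√(11645/338) ≈ 11.74.

11.74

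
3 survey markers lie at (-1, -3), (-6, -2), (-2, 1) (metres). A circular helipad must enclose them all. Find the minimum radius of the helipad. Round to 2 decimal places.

2.77

Call the three points A, B, C in the order given.
Side lengths²: AB² = 26, AC² = 17, BC² = 25.
Since AB² = 26 < 25 + 17 = 42, the triangle is acute, so the smallest enclosing circle is the circumcircle.
Circumcentre = (-125/38, -55/38), r² = 5525/722.
r = √(5525/722) ≈ 2.77.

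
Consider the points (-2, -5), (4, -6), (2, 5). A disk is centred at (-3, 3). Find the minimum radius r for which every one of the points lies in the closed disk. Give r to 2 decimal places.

11.40

The required radius is the distance from (-3, 3) to the farthest point.
Squared distances: 65, 130, 29.
Maximum is 130, attained at (4, -6).
r = √130 ≈ 11.40.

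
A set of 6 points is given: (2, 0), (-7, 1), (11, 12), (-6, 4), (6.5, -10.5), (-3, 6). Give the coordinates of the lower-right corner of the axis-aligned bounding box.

x-range [-7, 11], y-range [-10.5, 12].
The lower-right corner is (11, -10.5).

(11, -10.5)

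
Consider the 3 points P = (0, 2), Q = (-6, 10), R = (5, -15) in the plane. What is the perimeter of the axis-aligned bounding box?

72

Width = max x − min x = 5 − (-6) = 11.
Height = max y − min y = 10 − (-15) = 25.
Perimeter = 2(11 + 25) = 72.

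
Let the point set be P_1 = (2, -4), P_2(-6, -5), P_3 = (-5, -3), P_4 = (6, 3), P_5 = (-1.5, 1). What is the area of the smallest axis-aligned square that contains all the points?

The bounding box has width 12 and height 8.
An axis-aligned square enclosing the set must have side ≥ max(width, height).
So the minimum side is max(12, 8) = 12.
Area = 12² = 144.

144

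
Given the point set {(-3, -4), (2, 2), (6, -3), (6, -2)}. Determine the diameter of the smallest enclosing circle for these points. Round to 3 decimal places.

9.258

A smallest enclosing disk is always determined by at most three of the input points on its boundary.
The minimum enclosing circle is determined by three boundary points: (-3, -4), (2, 2), (6, -2).
Their circumcentre is (31/22, -57/22) with r² = 5185/242.
The farthest remaining point (6, -3) is at distance² 5141/242 ≤ 5185/242.
Diameter = 2r = 2√(5185/242) ≈ 9.258.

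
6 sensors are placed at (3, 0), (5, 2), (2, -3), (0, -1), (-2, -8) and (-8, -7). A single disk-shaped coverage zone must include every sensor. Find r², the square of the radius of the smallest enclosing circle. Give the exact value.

A smallest enclosing disk is always determined by at most three of the input points on its boundary.
The farthest pair is (5, 2)–(-8, -7) with squared distance 250. The circle on this segment as diameter has centre (-1.5, -2.5) and r² = 250/4 = 62.5.
Check (3, 0): distance² to centre = 26.5 ≤ 62.5, so it lies inside.
All remaining points lie in this disk, and no smaller disk contains both endpoints, so this is the minimum enclosing circle.

62.5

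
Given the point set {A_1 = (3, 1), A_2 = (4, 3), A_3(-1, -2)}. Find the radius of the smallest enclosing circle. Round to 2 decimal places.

Side lengths²: A_1A_2² = 5, A_1A_3² = 25, A_2A_3² = 50.
Since A_2A_3² = 50 ≥ 25 + 5 = 30, the angle opposite A_2A_3 is not acute, so the smallest enclosing circle has A_2A_3 as diameter.
Centre = midpoint of A_2A_3 = (1.5, 0.5), r² = 50/4 = 12.5.
r = √(12.5) ≈ 3.54.

3.54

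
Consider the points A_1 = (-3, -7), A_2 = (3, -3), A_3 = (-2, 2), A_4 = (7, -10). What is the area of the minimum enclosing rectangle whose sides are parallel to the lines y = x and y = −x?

In coordinates u = x + y, v = x − y the rectangle is axis-aligned; the map (x,y)→(u,v) scales areas by 2.
u-values: -10, 0, 0, -3; range = 0 − (-10) = 10.
v-values: 4, 6, -4, 17; range = 17 − (-4) = 21.
Area = (10 × 21) / 2 = 105.

105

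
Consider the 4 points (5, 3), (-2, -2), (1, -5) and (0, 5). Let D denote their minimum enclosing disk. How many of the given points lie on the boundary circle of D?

3

By Welzl's lemma the MEC is supported by two points (diametrically opposite) or three points (on a circumcircle).
The minimum enclosing circle is determined by three boundary points: (5, 3), (1, -5), (0, 5).
Their circumcentre is (11/12, 1/24) with r² = 14645/576.
The farthest remaining point (-2, -2) is at distance² 7301/576 ≤ 14645/576.
The points at distance exactly r from the centre are (5, 3), (1, -5), (0, 5) — 3 points.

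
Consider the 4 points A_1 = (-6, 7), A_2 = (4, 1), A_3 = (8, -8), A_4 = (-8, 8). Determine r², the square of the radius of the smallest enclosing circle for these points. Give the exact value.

128

The farthest pair is A_3–A_4 with squared distance 512. The circle on this segment as diameter has centre (0, 0) and r² = 512/4 = 128.
Check A_1: distance² to centre = 85 ≤ 128, so it lies inside.
All remaining points lie in this disk, and no smaller disk contains both endpoints, so this is the minimum enclosing circle.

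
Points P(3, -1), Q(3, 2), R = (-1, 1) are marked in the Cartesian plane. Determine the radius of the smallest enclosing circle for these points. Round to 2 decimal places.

2.30

Side lengths²: PQ² = 9, PR² = 20, QR² = 17.
Since PR² = 20 < 17 + 9 = 26, the triangle is acute, so the smallest enclosing circle is the circumcircle.
Circumcentre = (1.25, 0.5), r² = 5.3125.
r = √(5.3125) ≈ 2.30.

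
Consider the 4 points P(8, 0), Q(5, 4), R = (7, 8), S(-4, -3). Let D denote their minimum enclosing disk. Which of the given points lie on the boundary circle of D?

A smallest enclosing disk is always determined by at most three of the input points on its boundary.
The farthest pair is R–S with squared distance 242. The circle on this segment as diameter has centre (1.5, 2.5) and r² = 242/4 = 60.5.
Check P: distance² to centre = 48.5 ≤ 60.5, so it lies inside.
All remaining points lie in this disk, and no smaller disk contains both endpoints, so this is the minimum enclosing circle.
The points at distance exactly r from the centre are R, S — 2 points.

R, S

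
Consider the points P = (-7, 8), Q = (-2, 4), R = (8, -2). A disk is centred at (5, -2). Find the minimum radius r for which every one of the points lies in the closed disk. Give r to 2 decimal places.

15.62

The required radius is the distance from (5, -2) to the farthest point.
Squared distances: 244, 85, 9.
Maximum is 244, attained at P.
r = √244 ≈ 15.62.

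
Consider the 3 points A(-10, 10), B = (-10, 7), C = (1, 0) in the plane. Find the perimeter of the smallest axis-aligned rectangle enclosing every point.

Width = max x − min x = 1 − (-10) = 11.
Height = max y − min y = 10 − 0 = 10.
Perimeter = 2(11 + 10) = 42.

42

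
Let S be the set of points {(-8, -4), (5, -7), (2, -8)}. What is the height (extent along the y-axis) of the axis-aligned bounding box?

4

max y = -4, min y = -8, so height = 4.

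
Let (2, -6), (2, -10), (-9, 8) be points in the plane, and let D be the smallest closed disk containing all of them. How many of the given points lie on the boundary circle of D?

2

Call the three points A, B, C in the order given.
Side lengths²: AB² = 16, AC² = 317, BC² = 445.
Since BC² = 445 ≥ 317 + 16 = 333, the angle opposite BC is not acute, so the smallest enclosing circle has BC as diameter.
Centre = midpoint of BC = (-3.5, -1), r² = 445/4 = 111.25.
The points at distance exactly r from the centre are (2, -10), (-9, 8) — 2 points.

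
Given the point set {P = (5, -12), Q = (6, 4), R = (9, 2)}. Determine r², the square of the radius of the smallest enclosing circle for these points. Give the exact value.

64.25

Side lengths²: PQ² = 257, PR² = 212, QR² = 13.
Since PQ² = 257 ≥ 212 + 13 = 225, the angle opposite PQ is not acute, so the smallest enclosing circle has PQ as diameter.
Centre = midpoint of PQ = (5.5, -4), r² = 257/4 = 64.25.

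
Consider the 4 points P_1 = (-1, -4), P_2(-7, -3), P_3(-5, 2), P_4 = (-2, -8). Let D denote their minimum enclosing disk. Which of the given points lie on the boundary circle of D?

By Welzl's lemma the MEC is supported by two points (diametrically opposite) or three points (on a circumcircle).
The farthest pair is P_3–P_4 with squared distance 109. The circle on this segment as diameter has centre (-3.5, -3) and r² = 109/4 = 27.25.
Check P_1: distance² to centre = 7.25 ≤ 27.25, so it lies inside.
All remaining points lie in this disk, and no smaller disk contains both endpoints, so this is the minimum enclosing circle.
The points at distance exactly r from the centre are P_3, P_4 — 2 points.

P_3, P_4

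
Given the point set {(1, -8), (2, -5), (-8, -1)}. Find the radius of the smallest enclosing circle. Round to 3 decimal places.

Call the three points A, B, C in the order given.
Side lengths²: AB² = 10, AC² = 130, BC² = 116.
Since AC² = 130 ≥ 116 + 10 = 126, the angle opposite AC is not acute, so the smallest enclosing circle has AC as diameter.
Centre = midpoint of AC = (-3.5, -4.5), r² = 130/4 = 32.5.
r = √(32.5) ≈ 5.701.

5.701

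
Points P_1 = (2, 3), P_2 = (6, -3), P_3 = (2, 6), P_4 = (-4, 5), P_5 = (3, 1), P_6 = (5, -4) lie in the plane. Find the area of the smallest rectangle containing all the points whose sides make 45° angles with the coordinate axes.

In coordinates u = x + y, v = x − y the rectangle is axis-aligned; the map (x,y)→(u,v) scales areas by 2.
u-values: 5, 3, 8, 1, 4, 1; range = 8 − 1 = 7.
v-values: -1, 9, -4, -9, 2, 9; range = 9 − (-9) = 18.
Area = (7 × 18) / 2 = 63.

63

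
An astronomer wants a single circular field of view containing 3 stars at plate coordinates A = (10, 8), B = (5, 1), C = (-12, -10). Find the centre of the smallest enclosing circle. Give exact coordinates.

Side lengths²: AB² = 74, AC² = 808, BC² = 410.
Since AC² = 808 ≥ 410 + 74 = 484, the angle opposite AC is not acute, so the smallest enclosing circle has AC as diameter.
Centre = midpoint of AC = (-1, -1), r² = 808/4 = 202.
Centre = (-1, -1).

(-1, -1)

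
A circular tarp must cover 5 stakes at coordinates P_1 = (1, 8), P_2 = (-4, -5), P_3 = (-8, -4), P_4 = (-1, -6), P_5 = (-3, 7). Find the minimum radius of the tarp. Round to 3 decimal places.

By Welzl's lemma the MEC is supported by two points (diametrically opposite) or three points (on a circumcircle).
The minimum enclosing circle is determined by three boundary points: P_1, P_3, P_4.
Their circumcentre is (-91/34, 47/34) with r² = 33125/578.
The farthest remaining point P_2 is at distance² 24557/578 ≤ 33125/578.
r = √(33125/578) ≈ 7.570.

7.570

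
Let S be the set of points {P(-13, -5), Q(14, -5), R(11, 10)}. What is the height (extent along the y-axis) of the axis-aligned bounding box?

15

max y = 10, min y = -5, so height = 15.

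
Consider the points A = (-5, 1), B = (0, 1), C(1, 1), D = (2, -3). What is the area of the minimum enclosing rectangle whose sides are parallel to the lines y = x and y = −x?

In coordinates u = x + y, v = x − y the rectangle is axis-aligned; the map (x,y)→(u,v) scales areas by 2.
u-values: -4, 1, 2, -1; range = 2 − (-4) = 6.
v-values: -6, -1, 0, 5; range = 5 − (-6) = 11.
Area = (6 × 11) / 2 = 33.

33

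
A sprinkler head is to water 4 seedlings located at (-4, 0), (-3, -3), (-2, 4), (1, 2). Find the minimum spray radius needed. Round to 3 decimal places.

A smallest enclosing disk is always determined by at most three of the input points on its boundary.
The minimum enclosing circle is determined by three boundary points: (-3, -3), (-2, 4), (1, 2).
Their circumcentre is (-101/46, 21/46) with r² = 13325/1058.
The farthest remaining point (-4, 0) is at distance² 3665/1058 ≤ 13325/1058.
r = √(13325/1058) ≈ 3.549.

3.549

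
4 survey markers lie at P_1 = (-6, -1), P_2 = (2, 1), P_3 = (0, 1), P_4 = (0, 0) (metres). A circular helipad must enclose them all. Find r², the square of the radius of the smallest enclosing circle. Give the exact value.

17

The farthest pair is P_1–P_2 with squared distance 68. The circle on this segment as diameter has centre (-2, 0) and r² = 68/4 = 17.
Check P_3: distance² to centre = 5 ≤ 17, so it lies inside.
All remaining points lie in this disk, and no smaller disk contains both endpoints, so this is the minimum enclosing circle.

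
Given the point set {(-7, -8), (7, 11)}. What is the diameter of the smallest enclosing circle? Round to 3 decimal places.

The smallest circle enclosing two points has them as diameter endpoints.
Centre = midpoint = (0, 1.5); r² = |(-7, -8)−(7, 11)|²/4 = 557/4 = 139.25.
Diameter = 2r = 2√(139.25) ≈ 23.601.

23.601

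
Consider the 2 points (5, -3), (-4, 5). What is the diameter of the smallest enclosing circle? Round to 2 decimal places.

12.04

The smallest circle enclosing two points has them as diameter endpoints.
Centre = midpoint = (0.5, 1); r² = |(5, -3)−(-4, 5)|²/4 = 145/4 = 36.25.
Diameter = 2r = 2√(36.25) ≈ 12.04.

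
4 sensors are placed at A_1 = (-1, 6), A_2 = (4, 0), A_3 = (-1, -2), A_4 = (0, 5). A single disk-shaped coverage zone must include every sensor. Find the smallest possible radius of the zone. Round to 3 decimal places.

4.206

By Welzl's lemma the MEC is supported by two points (diametrically opposite) or three points (on a circumcircle).
The minimum enclosing circle is determined by three boundary points: A_1, A_2, A_3.
Their circumcentre is (0.3, 2) with r² = 17.69.
The farthest remaining point A_4 is at distance² 9.09 ≤ 17.69.
r = √(17.69) ≈ 4.206.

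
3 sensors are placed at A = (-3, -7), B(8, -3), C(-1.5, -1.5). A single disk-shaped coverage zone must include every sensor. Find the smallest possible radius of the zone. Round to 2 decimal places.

Side lengths²: AB² = 137, AC² = 32.5, BC² = 92.5.
Since AB² = 137 ≥ 92.5 + 32.5 = 125, the angle opposite AB is not acute, so the smallest enclosing circle has AB as diameter.
Centre = midpoint of AB = (2.5, -5), r² = 137/4 = 34.25.
r = √(34.25) ≈ 5.85.

5.85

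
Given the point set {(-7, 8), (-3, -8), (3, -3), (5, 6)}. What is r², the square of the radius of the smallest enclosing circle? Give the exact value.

40885/529

The minimum enclosing circle is determined by three boundary points: (-7, 8), (-3, -8), (5, 6).
Their circumcentre is (-47/23, 17/23) with r² = 40885/529.
The farthest remaining point (3, -3) is at distance² 20852/529 ≤ 40885/529.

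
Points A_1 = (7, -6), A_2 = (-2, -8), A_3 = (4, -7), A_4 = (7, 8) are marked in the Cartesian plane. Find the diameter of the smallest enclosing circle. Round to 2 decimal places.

The farthest pair is A_2–A_4 with squared distance 337. The circle on this segment as diameter has centre (2.5, 0) and r² = 337/4 = 84.25.
Check A_1: distance² to centre = 56.25 ≤ 84.25, so it lies inside.
All remaining points lie in this disk, and no smaller disk contains both endpoints, so this is the minimum enclosing circle.
Diameter = 2r = 2√(84.25) ≈ 18.36.

18.36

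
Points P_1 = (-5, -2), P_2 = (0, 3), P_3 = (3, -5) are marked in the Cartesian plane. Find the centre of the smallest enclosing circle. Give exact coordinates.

Side lengths²: P_1P_2² = 50, P_1P_3² = 73, P_2P_3² = 73.
Since P_2P_3² = 73 < 73 + 50 = 123, the triangle is acute, so the smallest enclosing circle is the circumcircle.
Circumcentre = (-7/22, -37/22), r² = 5329/242.
Centre = (-7/22, -37/22).

(-7/22, -37/22)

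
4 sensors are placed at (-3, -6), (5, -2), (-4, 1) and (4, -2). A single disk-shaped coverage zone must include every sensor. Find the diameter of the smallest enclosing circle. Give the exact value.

10

A smallest enclosing disk is always determined by at most three of the input points on its boundary.
The minimum enclosing circle is determined by three boundary points: (-3, -6), (5, -2), (-4, 1).
Their circumcentre is (0, -2) with r² = 25.
The farthest remaining point (4, -2) is at distance² 16 ≤ 25.
Diameter = 2r = 2√25 = 10.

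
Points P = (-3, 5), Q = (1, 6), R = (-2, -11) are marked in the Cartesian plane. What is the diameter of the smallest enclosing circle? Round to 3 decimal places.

Side lengths²: PQ² = 17, PR² = 257, QR² = 298.
Since QR² = 298 ≥ 257 + 17 = 274, the angle opposite QR is not acute, so the smallest enclosing circle has QR as diameter.
Centre = midpoint of QR = (-0.5, -2.5), r² = 298/4 = 74.5.
Diameter = 2r = 2√(74.5) ≈ 17.263.

17.263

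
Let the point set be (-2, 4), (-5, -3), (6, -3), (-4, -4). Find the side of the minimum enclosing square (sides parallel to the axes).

11

The bounding box has width 11 and height 8.
An axis-aligned square enclosing the set must have side ≥ max(width, height).
So the minimum side is max(11, 8) = 11.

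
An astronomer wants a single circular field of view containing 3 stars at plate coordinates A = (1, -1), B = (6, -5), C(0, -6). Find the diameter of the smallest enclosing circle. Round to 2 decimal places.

Side lengths²: AB² = 41, AC² = 26, BC² = 37.
Since AB² = 41 < 37 + 26 = 63, the triangle is acute, so the smallest enclosing circle is the circumcircle.
Circumcentre = (159/58, -229/58), r² = 19721/1682.
Diameter = 2r = 2√(19721/1682) ≈ 6.85.

6.85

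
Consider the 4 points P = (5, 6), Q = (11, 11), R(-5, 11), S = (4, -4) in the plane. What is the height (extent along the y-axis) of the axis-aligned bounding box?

15

max y = 11, min y = -4, so height = 15.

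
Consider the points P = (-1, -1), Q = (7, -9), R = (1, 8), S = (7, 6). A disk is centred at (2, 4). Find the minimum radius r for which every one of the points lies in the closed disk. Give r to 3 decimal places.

The required radius is the distance from (2, 4) to the farthest point.
Squared distances: 34, 194, 17, 29.
Maximum is 194, attained at Q.
r = √194 ≈ 13.928.

13.928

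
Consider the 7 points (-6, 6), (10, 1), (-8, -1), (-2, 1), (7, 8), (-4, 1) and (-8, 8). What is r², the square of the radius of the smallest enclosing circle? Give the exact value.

The minimum enclosing circle is determined by three boundary points: (10, 1), (-8, -1), (-8, 8).
Their circumcentre is (11/18, 3.5) with r² = 15293/162.
The farthest remaining point (7, 8) is at distance² 9893/162 ≤ 15293/162.

15293/162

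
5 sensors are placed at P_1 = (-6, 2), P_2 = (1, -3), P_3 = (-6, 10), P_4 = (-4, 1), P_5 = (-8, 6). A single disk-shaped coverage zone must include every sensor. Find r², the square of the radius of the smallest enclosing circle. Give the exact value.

54.5

The farthest pair is P_2–P_3 with squared distance 218. The circle on this segment as diameter has centre (-2.5, 3.5) and r² = 218/4 = 54.5.
Check P_1: distance² to centre = 14.5 ≤ 54.5, so it lies inside.
All remaining points lie in this disk, and no smaller disk contains both endpoints, so this is the minimum enclosing circle.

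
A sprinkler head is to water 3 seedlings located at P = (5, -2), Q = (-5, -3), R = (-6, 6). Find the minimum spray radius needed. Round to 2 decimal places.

Side lengths²: PQ² = 101, PR² = 185, QR² = 82.
Since PR² = 185 ≥ 101 + 82 = 183, the angle opposite PR is not acute, so the smallest enclosing circle has PR as diameter.
Centre = midpoint of PR = (-0.5, 2), r² = 185/4 = 46.25.
r = √(46.25) ≈ 6.80.

6.80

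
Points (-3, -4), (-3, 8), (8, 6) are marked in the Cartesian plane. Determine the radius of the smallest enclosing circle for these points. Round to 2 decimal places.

Call the three points A, B, C in the order given.
Side lengths²: AB² = 144, AC² = 221, BC² = 125.
Since AC² = 221 < 144 + 125 = 269, the triangle is acute, so the smallest enclosing circle is the circumcircle.
Circumcentre = (35/22, 2), r² = 27625/484.
r = √(27625/484) ≈ 7.55.

7.55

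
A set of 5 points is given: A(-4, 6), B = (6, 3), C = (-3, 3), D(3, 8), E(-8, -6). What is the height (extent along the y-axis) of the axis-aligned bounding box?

14

max y = 8, min y = -6, so height = 14.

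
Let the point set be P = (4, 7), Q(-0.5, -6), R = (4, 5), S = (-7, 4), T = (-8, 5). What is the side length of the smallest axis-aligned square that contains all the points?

13

The bounding box has width 12 and height 13.
An axis-aligned square enclosing the set must have side ≥ max(width, height).
So the minimum side is max(12, 13) = 13.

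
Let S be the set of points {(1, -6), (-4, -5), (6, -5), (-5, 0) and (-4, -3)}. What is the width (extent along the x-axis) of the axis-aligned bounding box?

max x = 6, min x = -5, so width = 11.

11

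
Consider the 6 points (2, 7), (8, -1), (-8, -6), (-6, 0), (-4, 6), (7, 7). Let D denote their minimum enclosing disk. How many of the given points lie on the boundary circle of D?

2

The minimum enclosing circle of a finite set is fixed by two of the points (as a diameter) or three (as a circumcircle).
The farthest pair is (-8, -6)–(7, 7) with squared distance 394. The circle on this segment as diameter has centre (-0.5, 0.5) and r² = 394/4 = 98.5.
Check (2, 7): distance² to centre = 48.5 ≤ 98.5, so it lies inside.
All remaining points lie in this disk, and no smaller disk contains both endpoints, so this is the minimum enclosing circle.
The points at distance exactly r from the centre are (-8, -6), (7, 7) — 2 points.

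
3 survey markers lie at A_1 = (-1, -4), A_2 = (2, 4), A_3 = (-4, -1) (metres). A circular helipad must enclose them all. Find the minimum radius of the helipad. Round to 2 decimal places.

Side lengths²: A_1A_2² = 73, A_1A_3² = 18, A_2A_3² = 61.
Since A_1A_2² = 73 < 61 + 18 = 79, the triangle is acute, so the smallest enclosing circle is the circumcircle.
Circumcentre = (3/22, 3/22), r² = 4453/242.
r = √(4453/242) ≈ 4.29.

4.29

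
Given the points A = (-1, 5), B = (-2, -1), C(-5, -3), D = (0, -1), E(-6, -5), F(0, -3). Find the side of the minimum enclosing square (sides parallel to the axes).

10

The bounding box has width 6 and height 10.
An axis-aligned square enclosing the set must have side ≥ max(width, height).
So the minimum side is max(6, 10) = 10.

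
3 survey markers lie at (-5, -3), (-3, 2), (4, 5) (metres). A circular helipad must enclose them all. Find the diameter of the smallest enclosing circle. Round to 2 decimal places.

Call the three points A, B, C in the order given.
Side lengths²: AB² = 29, AC² = 145, BC² = 58.
Since AC² = 145 ≥ 58 + 29 = 87, the angle opposite AC is not acute, so the smallest enclosing circle has AC as diameter.
Centre = midpoint of AC = (-0.5, 1), r² = 145/4 = 36.25.
Diameter = 2r = 2√(36.25) ≈ 12.04.

12.04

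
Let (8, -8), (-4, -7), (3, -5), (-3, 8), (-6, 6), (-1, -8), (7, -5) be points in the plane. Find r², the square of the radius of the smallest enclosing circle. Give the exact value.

The minimum enclosing circle of a finite set is fixed by two of the points (as a diameter) or three (as a circumcircle).
The farthest pair is (8, -8)–(-6, 6) with squared distance 392. The circle on this segment as diameter has centre (1, -1) and r² = 392/4 = 98.
Check (-4, -7): distance² to centre = 61 ≤ 98, so it lies inside.
All remaining points lie in this disk, and no smaller disk contains both endpoints, so this is the minimum enclosing circle.

98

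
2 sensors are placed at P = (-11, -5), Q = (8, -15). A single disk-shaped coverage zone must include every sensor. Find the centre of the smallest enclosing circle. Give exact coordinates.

The smallest circle enclosing two points has them as diameter endpoints.
Centre = midpoint = (-1.5, -10); r² = |PQ|²/4 = 461/4 = 115.25.
Centre = (-1.5, -10).

(-1.5, -10)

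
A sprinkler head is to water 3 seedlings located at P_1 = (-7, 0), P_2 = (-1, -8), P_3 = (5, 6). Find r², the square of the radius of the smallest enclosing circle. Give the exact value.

Side lengths²: P_1P_2² = 100, P_1P_3² = 180, P_2P_3² = 232.
Since P_2P_3² = 232 < 180 + 100 = 280, the triangle is acute, so the smallest enclosing circle is the circumcircle.
Circumcentre = (8/11, -5/11), r² = 7250/121.

7250/121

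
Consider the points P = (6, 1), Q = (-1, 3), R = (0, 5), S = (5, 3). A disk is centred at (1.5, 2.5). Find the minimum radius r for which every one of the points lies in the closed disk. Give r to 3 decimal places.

The required radius is the distance from (1.5, 2.5) to the farthest point.
Squared distances: 22.5, 6.5, 8.5, 12.5.
Maximum is 22.5, attained at P.
r = √(22.5) ≈ 4.743.

4.743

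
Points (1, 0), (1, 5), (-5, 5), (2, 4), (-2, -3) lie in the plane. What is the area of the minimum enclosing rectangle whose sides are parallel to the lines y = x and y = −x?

In coordinates u = x + y, v = x − y the rectangle is axis-aligned; the map (x,y)→(u,v) scales areas by 2.
u-values: 1, 6, 0, 6, -5; range = 6 − (-5) = 11.
v-values: 1, -4, -10, -2, 1; range = 1 − (-10) = 11.
Area = (11 × 11) / 2 = 60.5.

60.5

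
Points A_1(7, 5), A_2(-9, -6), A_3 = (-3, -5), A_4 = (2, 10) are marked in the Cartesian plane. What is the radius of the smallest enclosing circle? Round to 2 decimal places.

9.87

The minimum enclosing circle of a finite set is fixed by two of the points (as a diameter) or three (as a circumcircle).
The minimum enclosing circle is determined by three boundary points: A_1, A_2, A_4.
Their circumcentre is (-109/54, 53/54) with r² = 142129/1458.
The farthest remaining point A_3 is at distance² 53569/1458 ≤ 142129/1458.
r = √(142129/1458) ≈ 9.87.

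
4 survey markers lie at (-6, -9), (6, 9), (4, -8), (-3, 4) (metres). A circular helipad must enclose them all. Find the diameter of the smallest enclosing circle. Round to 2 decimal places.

21.63

The farthest pair is (-6, -9)–(6, 9) with squared distance 468. The circle on this segment as diameter has centre (0, 0) and r² = 468/4 = 117.
Check (4, -8): distance² to centre = 80 ≤ 117, so it lies inside.
All remaining points lie in this disk, and no smaller disk contains both endpoints, so this is the minimum enclosing circle.
Diameter = 2r = 2√117 ≈ 21.63.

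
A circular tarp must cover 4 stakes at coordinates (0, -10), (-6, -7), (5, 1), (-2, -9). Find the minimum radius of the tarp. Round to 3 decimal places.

6.805

A smallest enclosing disk is always determined by at most three of the input points on its boundary.
The minimum enclosing circle is determined by three boundary points: (0, -10), (-6, -7), (5, 1).
Their circumcentre is (-19/54, -173/54) with r² = 67525/1458.
The farthest remaining point (-2, -9) is at distance² 52945/1458 ≤ 67525/1458.
r = √(67525/1458) ≈ 6.805.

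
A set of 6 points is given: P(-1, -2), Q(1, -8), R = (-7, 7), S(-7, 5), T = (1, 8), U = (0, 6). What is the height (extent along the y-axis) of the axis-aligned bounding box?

max y = 8, min y = -8, so height = 16.

16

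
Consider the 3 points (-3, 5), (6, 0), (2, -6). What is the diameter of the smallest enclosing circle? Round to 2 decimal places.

12.12

Call the three points A, B, C in the order given.
Side lengths²: AB² = 106, AC² = 146, BC² = 52.
Since AC² = 146 < 106 + 52 = 158, the triangle is acute, so the smallest enclosing circle is the circumcircle.
Circumcentre = (-2/37, -11/37), r² = 50297/1369.
Diameter = 2r = 2√(50297/1369) ≈ 12.12.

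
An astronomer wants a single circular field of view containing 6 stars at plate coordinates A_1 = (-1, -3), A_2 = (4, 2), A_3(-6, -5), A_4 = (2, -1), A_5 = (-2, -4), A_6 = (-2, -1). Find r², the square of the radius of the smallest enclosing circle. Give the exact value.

The farthest pair is A_2–A_3 with squared distance 149. The circle on this segment as diameter has centre (-1, -1.5) and r² = 149/4 = 37.25.
Check A_1: distance² to centre = 2.25 ≤ 37.25, so it lies inside.
All remaining points lie in this disk, and no smaller disk contains both endpoints, so this is the minimum enclosing circle.

37.25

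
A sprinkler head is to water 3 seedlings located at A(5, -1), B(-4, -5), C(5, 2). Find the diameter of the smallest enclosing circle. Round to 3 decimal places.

11.402

Side lengths²: AB² = 97, AC² = 9, BC² = 130.
Since BC² = 130 ≥ 97 + 9 = 106, the angle opposite BC is not acute, so the smallest enclosing circle has BC as diameter.
Centre = midpoint of BC = (0.5, -1.5), r² = 130/4 = 32.5.
Diameter = 2r = 2√(32.5) ≈ 11.402.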